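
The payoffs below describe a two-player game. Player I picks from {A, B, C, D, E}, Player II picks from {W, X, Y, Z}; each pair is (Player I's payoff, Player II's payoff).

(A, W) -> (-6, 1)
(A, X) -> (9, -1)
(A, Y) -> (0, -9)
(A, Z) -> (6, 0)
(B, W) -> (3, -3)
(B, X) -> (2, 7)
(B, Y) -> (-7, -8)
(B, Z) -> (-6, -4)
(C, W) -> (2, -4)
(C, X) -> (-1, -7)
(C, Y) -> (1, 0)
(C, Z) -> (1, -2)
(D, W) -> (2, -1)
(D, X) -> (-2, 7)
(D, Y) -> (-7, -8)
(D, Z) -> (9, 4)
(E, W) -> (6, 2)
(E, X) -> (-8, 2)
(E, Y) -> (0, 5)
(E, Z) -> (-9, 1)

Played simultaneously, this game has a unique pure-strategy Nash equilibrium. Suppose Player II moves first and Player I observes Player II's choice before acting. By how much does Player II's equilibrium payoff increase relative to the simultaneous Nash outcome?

4

Backward induction with Player II moving first.
- W: Player I compares -6, 3, 2, 2, 6 and picks E; Player II would get 2.
- X: Player I compares 9, 2, -1, -2, -8 and picks A; Player II would get -1.
- Y: Player I compares 0, -7, 1, -7, 0 and picks C; Player II would get 0.
- Z: Player I compares 6, -6, 1, 9, -9 and picks D; Player II would get 4.
Maximizing over 2, -1, 0, 4, Player II chooses Z. Subgame-perfect outcome: (D, Z) with payoffs (9, 4).
For the simultaneous game, intersect best replies.
Player I's best replies: W→E; X→A; Y→C; Z→D.
Player II's best replies: A→W; B→X; C→Y; D→X; E→Y.
The unique mutual best reply is (C, Y), giving (1, 0).
Player II's commitment gain: 4 − 0 = 4.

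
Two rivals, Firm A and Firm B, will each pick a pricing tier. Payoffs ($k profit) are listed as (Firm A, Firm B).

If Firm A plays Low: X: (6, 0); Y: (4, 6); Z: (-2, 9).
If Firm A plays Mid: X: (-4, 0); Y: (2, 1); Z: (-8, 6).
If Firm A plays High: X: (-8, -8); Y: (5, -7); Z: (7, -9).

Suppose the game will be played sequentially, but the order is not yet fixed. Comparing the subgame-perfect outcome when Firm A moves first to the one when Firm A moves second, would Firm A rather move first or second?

If Firm A leads: Firm B's best replies are Low→Z, Mid→Z, High→Y; Firm A's induced payoffs -2, -8, 5; outcome (High, Y), payoffs (5, -7).
If Firm B leads: Firm A's best replies are X→Low, Y→High, Z→High; Firm B's induced payoffs 0, -7, -9; outcome (Low, X), payoffs (6, 0).
Firm A gets 5 moving first and 6 moving second, so Firm A prefers to move second.

second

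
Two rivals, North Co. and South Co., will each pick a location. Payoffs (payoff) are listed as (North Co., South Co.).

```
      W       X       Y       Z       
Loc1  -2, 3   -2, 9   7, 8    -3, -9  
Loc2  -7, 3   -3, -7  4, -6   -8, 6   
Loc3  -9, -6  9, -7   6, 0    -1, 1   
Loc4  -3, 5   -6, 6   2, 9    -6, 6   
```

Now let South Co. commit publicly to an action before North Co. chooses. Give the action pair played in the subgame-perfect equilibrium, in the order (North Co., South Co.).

North Co. best-responds to each possible South Co. move:
- W → North Co. plays Loc1 (best of -2, -7, -9, -3); South Co. gets 3.
- X → North Co. plays Loc3 (best of -2, -3, 9, -6); South Co. gets -7.
- Y → North Co. plays Loc1 (best of 7, 4, 6, 2); South Co. gets 8.
- Z → North Co. plays Loc3 (best of -3, -8, -1, -6); South Co. gets 1.
Maximizing over 3, -7, 8, 1, South Co. chooses Y. Subgame-perfect outcome: (Loc1, Y) with payoffs (7, 8).

(Loc1, Y)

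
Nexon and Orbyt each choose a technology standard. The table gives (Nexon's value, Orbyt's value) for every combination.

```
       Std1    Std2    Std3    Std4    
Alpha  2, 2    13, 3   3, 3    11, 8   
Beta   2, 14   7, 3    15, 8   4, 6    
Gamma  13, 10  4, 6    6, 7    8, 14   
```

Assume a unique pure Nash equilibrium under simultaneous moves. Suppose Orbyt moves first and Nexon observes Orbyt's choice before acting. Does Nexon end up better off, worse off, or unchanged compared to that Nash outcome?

better off

Backward induction with Orbyt moving first.
- Std1 → Nexon plays Gamma (best of 2, 2, 13); Orbyt gets 10.
- Std2 → Nexon plays Alpha (best of 13, 7, 4); Orbyt gets 3.
- Std3 → Nexon plays Beta (best of 3, 15, 6); Orbyt gets 8.
- Std4 → Nexon plays Alpha (best of 11, 4, 8); Orbyt gets 8.
Orbyt's induced payoffs are 10, 3, 8, 8, so Orbyt commits to Std1. Subgame-perfect outcome: (Gamma, Std1) with payoffs (13, 10).
For the simultaneous game, intersect best replies.
Nexon's best replies: Std1→Gamma; Std2→Alpha; Std3→Beta; Std4→Alpha.
Orbyt's best replies: Alpha→Std4; Beta→Std1; Gamma→Std4.
The unique mutual best reply is (Alpha, Std4), giving (11, 8).
Nexon earns 13 sequentially versus 11 at the Nash outcome: better off.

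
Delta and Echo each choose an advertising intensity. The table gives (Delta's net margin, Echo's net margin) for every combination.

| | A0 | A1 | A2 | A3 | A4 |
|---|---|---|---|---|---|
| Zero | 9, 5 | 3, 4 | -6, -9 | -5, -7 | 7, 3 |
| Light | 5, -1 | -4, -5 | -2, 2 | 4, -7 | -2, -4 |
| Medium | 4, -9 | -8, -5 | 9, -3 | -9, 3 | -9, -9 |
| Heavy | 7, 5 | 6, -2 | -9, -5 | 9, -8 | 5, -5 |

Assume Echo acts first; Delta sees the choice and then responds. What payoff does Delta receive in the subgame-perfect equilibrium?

9

Work backward from Delta's decision.
- A0 → Delta plays Zero (best of 9, 5, 4, 7); Echo gets 5.
- A1 → Delta plays Heavy (best of 3, -4, -8, 6); Echo gets -2.
- A2 → Delta plays Medium (best of -6, -2, 9, -9); Echo gets -3.
- A3 → Delta plays Heavy (best of -5, 4, -9, 9); Echo gets -8.
- A4 → Delta plays Zero (best of 7, -2, -9, 5); Echo gets 3.
Among 5, -2, -3, -8, 3, the best is 5 at A0. Subgame-perfect outcome: (Zero, A0) with payoffs (9, 5).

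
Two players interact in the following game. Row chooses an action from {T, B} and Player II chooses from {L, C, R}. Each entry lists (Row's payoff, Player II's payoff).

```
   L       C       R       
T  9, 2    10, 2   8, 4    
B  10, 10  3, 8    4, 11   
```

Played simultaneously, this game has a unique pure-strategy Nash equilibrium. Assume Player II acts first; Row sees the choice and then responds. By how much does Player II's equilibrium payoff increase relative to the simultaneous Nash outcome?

6

Work backward from Row's decision.
- L: BR = B, leader payoff 10.
- C: BR = T, leader payoff 2.
- R: BR = T, leader payoff 4.
Among 10, 2, 4, the best is 10 at L. Subgame-perfect outcome: (B, L) with payoffs (10, 10).
For the simultaneous game, intersect best replies.
Row's best replies: L→B; C→T; R→T.
Player II's best replies: T→R; B→R.
Only (T, R) has each player best-responding; Nash payoffs (8, 4).
Player II's commitment gain: 10 − 4 = 6.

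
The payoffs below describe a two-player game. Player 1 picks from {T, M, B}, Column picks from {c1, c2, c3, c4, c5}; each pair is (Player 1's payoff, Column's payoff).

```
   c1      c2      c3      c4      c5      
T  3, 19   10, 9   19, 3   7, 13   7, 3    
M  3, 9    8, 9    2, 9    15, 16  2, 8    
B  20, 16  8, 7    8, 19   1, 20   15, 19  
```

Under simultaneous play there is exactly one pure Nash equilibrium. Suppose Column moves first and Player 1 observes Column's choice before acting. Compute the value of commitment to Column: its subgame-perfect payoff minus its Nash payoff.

3

Player 1 best-responds to each possible Column move:
- c1: Player 1 compares 3, 3, 20 and picks B; Column would get 16.
- c2: Player 1 compares 10, 8, 8 and picks T; Column would get 9.
- c3: Player 1 compares 19, 2, 8 and picks T; Column would get 3.
- c4: Player 1 compares 7, 15, 1 and picks M; Column would get 16.
- c5: Player 1 compares 7, 2, 15 and picks B; Column would get 19.
Column's induced payoffs are 16, 9, 3, 16, 19, so Column commits to c5. Subgame-perfect outcome: (B, c5) with payoffs (15, 19).
Under simultaneous play:
Player 1's best replies: c1→B; c2→T; c3→T; c4→M; c5→B.
Column's best replies: T→c1; M→c4; B→c4.
Only (M, c4) has each player best-responding; Nash payoffs (15, 16).
Column's commitment gain: 19 − 16 = 3.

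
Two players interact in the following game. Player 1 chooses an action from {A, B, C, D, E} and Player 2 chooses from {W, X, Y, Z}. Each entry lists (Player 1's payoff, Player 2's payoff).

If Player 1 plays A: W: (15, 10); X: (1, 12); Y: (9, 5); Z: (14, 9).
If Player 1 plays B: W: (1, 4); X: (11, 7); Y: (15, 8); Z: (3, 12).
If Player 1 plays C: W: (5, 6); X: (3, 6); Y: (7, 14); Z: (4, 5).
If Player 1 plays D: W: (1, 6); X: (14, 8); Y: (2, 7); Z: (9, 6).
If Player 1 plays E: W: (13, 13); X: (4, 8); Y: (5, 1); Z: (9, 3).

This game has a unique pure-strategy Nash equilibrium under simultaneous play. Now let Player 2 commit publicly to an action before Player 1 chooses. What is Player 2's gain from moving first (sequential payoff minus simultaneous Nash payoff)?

2

Backward induction with Player 2 moving first.
- W: BR = A, leader payoff 10.
- X: BR = D, leader payoff 8.
- Y: BR = B, leader payoff 8.
- Z: BR = A, leader payoff 9.
Player 2's induced payoffs are 10, 8, 8, 9, so Player 2 commits to W. Subgame-perfect outcome: (A, W) with payoffs (15, 10).
Now find the simultaneous Nash equilibrium.
Player 1's best replies: W→A; X→D; Y→B; Z→A.
Player 2's best replies: A→X; B→Z; C→Y; D→X; E→W.
Only (D, X) has each player best-responding; Nash payoffs (14, 8).
Player 2's commitment gain: 10 − 8 = 2.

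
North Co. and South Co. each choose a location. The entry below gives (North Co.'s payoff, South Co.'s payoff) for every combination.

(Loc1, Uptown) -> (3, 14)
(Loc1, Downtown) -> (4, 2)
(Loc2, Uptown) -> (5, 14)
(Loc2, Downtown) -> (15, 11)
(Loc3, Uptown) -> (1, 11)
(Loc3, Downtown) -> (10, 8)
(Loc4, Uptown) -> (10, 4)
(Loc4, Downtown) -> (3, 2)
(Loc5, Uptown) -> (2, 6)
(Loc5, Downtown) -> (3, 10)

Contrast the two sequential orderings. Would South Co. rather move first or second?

If North Co. leads: South Co.'s best replies are Loc1→Uptown, Loc2→Uptown, Loc3→Uptown, Loc4→Uptown, Loc5→Downtown; North Co.'s induced payoffs 3, 5, 1, 10, 3; outcome (Loc4, Uptown), payoffs (10, 4).
If South Co. leads: North Co.'s best replies are Uptown→Loc4, Downtown→Loc2; South Co.'s induced payoffs 4, 11; outcome (Loc2, Downtown), payoffs (15, 11).
South Co. gets 11 moving first and 4 moving second, so South Co. prefers to move first.

first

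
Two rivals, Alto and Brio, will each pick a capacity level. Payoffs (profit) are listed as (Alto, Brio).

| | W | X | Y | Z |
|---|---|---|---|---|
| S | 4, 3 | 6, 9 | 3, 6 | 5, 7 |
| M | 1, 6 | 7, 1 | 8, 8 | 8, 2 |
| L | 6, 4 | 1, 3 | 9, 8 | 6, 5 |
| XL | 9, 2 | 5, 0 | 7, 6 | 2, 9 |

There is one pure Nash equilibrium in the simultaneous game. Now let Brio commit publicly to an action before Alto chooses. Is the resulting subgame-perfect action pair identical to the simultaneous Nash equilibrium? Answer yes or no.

yes

Backward induction with Brio moving first.
- W: Alto compares 4, 1, 6, 9 and picks XL; Brio would get 2.
- X: Alto compares 6, 7, 1, 5 and picks M; Brio would get 1.
- Y: Alto compares 3, 8, 9, 7 and picks L; Brio would get 8.
- Z: Alto compares 5, 8, 6, 2 and picks M; Brio would get 2.
Among 2, 1, 8, 2, the best is 8 at Y. Subgame-perfect outcome: (L, Y) with payoffs (9, 8).
Under simultaneous play:
Alto's best replies: W→XL; X→M; Y→L; Z→M.
Brio's best replies: S→X; M→Y; L→Y; XL→Z.
Only (L, Y) has each player best-responding; Nash payoffs (9, 8).
Sequential outcome (L, Y) coincides with the Nash profile (L, Y).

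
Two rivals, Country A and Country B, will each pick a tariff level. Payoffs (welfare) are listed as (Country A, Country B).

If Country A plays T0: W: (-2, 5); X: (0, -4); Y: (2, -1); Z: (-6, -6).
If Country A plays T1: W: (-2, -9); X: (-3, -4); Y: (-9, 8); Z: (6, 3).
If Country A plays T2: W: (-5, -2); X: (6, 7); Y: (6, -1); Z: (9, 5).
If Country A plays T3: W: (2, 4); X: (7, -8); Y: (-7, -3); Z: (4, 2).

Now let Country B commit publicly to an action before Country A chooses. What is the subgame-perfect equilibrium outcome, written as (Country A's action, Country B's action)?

(T2, Z)

Work backward from Country A's decision.
- W: Country A compares -2, -2, -5, 2 and picks T3; Country B would get 4.
- X: Country A compares 0, -3, 6, 7 and picks T3; Country B would get -8.
- Y: Country A compares 2, -9, 6, -7 and picks T2; Country B would get -1.
- Z: Country A compares -6, 6, 9, 4 and picks T2; Country B would get 5.
Country B's induced payoffs are 4, -8, -1, 5, so Country B commits to Z. Subgame-perfect outcome: (T2, Z) with payoffs (9, 5).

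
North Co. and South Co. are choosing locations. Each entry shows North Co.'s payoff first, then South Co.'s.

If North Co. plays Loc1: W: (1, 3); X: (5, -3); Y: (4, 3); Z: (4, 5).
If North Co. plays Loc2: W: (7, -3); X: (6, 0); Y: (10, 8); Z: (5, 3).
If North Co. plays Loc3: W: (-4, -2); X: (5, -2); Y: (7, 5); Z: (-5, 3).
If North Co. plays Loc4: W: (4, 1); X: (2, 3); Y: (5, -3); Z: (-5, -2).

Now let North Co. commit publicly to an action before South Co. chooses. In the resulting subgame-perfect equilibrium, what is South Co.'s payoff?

Solve by backward induction (North Co. leads).
- Loc1: BR = Z, leader payoff 4.
- Loc2: BR = Y, leader payoff 10.
- Loc3: BR = Y, leader payoff 7.
- Loc4: BR = X, leader payoff 2.
North Co.'s induced payoffs are 4, 10, 7, 2, so North Co. commits to Loc2. Subgame-perfect outcome: (Loc2, Y) with payoffs (10, 8).

8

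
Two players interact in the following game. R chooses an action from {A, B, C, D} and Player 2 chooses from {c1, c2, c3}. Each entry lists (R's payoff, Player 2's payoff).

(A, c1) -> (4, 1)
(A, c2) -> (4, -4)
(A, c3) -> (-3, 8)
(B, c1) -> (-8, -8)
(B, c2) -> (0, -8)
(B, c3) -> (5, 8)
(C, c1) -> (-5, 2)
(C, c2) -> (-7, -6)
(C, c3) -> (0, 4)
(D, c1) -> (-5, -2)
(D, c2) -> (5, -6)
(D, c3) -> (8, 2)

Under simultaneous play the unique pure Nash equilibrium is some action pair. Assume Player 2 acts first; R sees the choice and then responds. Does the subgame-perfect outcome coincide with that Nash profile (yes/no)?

R best-responds to each possible Player 2 move:
- c1: BR = A, leader payoff 1.
- c2: BR = D, leader payoff -6.
- c3: BR = D, leader payoff 2.
Maximizing over 1, -6, 2, Player 2 chooses c3. Subgame-perfect outcome: (D, c3) with payoffs (8, 2).
For the simultaneous game, intersect best replies.
R's best replies: c1→A; c2→D; c3→D.
Player 2's best replies: A→c3; B→c3; C→c3; D→c3.
Only (D, c3) has each player best-responding; Nash payoffs (8, 2).
Sequential outcome (D, c3) coincides with the Nash profile (D, c3).

yes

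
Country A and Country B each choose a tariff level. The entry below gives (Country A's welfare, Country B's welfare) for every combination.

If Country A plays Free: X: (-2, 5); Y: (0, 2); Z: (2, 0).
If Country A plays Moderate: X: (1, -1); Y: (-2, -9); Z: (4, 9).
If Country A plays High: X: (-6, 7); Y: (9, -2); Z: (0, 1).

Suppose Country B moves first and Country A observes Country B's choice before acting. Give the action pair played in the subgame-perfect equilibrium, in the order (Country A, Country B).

(Moderate, Z)

Backward induction with Country B moving first.
- X: Country A compares -2, 1, -6 and picks Moderate; Country B would get -1.
- Y: Country A compares 0, -2, 9 and picks High; Country B would get -2.
- Z: Country A compares 2, 4, 0 and picks Moderate; Country B would get 9.
Among -1, -2, 9, the best is 9 at Z. Subgame-perfect outcome: (Moderate, Z) with payoffs (4, 9).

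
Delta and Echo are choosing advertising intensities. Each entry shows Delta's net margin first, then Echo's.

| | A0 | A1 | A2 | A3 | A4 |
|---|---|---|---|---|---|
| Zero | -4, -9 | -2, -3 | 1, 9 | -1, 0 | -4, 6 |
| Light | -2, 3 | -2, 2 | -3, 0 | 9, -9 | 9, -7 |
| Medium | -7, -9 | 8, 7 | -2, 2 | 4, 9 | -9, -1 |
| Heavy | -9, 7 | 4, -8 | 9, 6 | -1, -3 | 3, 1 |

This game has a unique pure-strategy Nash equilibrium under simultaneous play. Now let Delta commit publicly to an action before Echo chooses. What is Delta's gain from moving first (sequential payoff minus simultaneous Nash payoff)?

6

Backward induction with Delta moving first.
- Zero: Echo compares -9, -3, 9, 0, 6 and picks A2; Delta would get 1.
- Light: Echo compares 3, 2, 0, -9, -7 and picks A0; Delta would get -2.
- Medium: Echo compares -9, 7, 2, 9, -1 and picks A3; Delta would get 4.
- Heavy: Echo compares 7, -8, 6, -3, 1 and picks A0; Delta would get -9.
Among 1, -2, 4, -9, the best is 4 at Medium. Subgame-perfect outcome: (Medium, A3) with payoffs (4, 9).
Under simultaneous play:
Delta's best replies: A0→Light; A1→Medium; A2→Heavy; A3→Light; A4→Light.
Echo's best replies: Zero→A2; Light→A0; Medium→A3; Heavy→A0.
Only (Light, A0) has each player best-responding; Nash payoffs (-2, 3).
Delta's commitment gain: 4 − -2 = 6.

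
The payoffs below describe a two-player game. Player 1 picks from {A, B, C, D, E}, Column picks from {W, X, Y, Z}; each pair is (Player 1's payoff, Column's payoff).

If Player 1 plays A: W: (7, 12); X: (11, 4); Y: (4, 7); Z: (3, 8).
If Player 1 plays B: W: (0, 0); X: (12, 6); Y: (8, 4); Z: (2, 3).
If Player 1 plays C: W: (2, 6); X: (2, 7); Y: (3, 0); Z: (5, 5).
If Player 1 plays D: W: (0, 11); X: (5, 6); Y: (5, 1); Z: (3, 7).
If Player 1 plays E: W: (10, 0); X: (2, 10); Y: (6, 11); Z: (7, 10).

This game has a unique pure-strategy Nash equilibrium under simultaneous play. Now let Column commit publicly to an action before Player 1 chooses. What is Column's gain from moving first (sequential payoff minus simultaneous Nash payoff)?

4

Backward induction with Column moving first.
- W → Player 1 plays E (best of 7, 0, 2, 0, 10); Column gets 0.
- X → Player 1 plays B (best of 11, 12, 2, 5, 2); Column gets 6.
- Y → Player 1 plays B (best of 4, 8, 3, 5, 6); Column gets 4.
- Z → Player 1 plays E (best of 3, 2, 5, 3, 7); Column gets 10.
Among 0, 6, 4, 10, the best is 10 at Z. Subgame-perfect outcome: (E, Z) with payoffs (7, 10).
Now find the simultaneous Nash equilibrium.
Player 1's best replies: W→E; X→B; Y→B; Z→E.
Column's best replies: A→W; B→X; C→X; D→W; E→Y.
The unique mutual best reply is (B, X), giving (12, 6).
Column's commitment gain: 10 − 6 = 4.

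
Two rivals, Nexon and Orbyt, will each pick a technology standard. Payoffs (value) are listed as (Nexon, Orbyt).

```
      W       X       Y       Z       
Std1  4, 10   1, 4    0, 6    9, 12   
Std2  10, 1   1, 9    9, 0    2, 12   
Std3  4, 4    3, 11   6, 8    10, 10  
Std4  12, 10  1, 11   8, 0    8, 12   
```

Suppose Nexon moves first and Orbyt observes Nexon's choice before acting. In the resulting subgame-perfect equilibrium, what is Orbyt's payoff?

Work backward from Orbyt's decision.
- Std1 → Orbyt plays Z (best of 10, 4, 6, 12); Nexon gets 9.
- Std2 → Orbyt plays Z (best of 1, 9, 0, 12); Nexon gets 2.
- Std3 → Orbyt plays X (best of 4, 11, 8, 10); Nexon gets 3.
- Std4 → Orbyt plays Z (best of 10, 11, 0, 12); Nexon gets 8.
Nexon's induced payoffs are 9, 2, 3, 8, so Nexon commits to Std1. Subgame-perfect outcome: (Std1, Z) with payoffs (9, 12).

12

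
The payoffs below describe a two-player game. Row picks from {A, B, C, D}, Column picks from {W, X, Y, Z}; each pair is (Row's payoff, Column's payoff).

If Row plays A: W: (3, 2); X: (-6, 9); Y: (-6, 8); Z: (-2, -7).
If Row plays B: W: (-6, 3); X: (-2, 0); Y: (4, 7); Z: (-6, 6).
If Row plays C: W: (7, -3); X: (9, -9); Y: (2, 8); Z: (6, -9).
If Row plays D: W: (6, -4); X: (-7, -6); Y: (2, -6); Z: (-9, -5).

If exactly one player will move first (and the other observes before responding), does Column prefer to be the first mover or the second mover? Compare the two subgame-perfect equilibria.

If Row leads: Column's best replies are A→X, B→Y, C→Y, D→W; Row's induced payoffs -6, 4, 2, 6; outcome (D, W), payoffs (6, -4).
If Column leads: Row's best replies are W→C, X→C, Y→B, Z→C; Column's induced payoffs -3, -9, 7, -9; outcome (B, Y), payoffs (4, 7).
Column gets 7 moving first and -4 moving second, so Column prefers to move first.

first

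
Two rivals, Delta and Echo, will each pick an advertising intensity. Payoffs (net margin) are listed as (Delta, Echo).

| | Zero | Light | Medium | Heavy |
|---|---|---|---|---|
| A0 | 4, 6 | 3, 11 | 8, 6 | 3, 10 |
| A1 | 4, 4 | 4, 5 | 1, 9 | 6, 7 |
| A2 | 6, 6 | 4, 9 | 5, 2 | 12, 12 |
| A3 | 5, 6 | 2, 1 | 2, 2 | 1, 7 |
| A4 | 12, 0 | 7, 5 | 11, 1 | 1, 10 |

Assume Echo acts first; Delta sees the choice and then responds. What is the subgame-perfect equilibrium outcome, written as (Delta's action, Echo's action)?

Work backward from Delta's decision.
- Zero: Delta compares 4, 4, 6, 5, 12 and picks A4; Echo would get 0.
- Light: Delta compares 3, 4, 4, 2, 7 and picks A4; Echo would get 5.
- Medium: Delta compares 8, 1, 5, 2, 11 and picks A4; Echo would get 1.
- Heavy: Delta compares 3, 6, 12, 1, 1 and picks A2; Echo would get 12.
Among 0, 5, 1, 12, the best is 12 at Heavy. Subgame-perfect outcome: (A2, Heavy) with payoffs (12, 12).

(A2, Heavy)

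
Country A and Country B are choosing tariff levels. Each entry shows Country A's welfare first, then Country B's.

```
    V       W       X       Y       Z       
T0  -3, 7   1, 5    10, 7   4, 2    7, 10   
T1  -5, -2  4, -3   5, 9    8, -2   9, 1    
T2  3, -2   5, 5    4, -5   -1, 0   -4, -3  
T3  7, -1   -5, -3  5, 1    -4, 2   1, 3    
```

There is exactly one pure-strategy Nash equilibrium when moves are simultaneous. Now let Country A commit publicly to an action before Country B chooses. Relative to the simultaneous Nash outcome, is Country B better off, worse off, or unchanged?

better off

Solve by backward induction (Country A leads).
- T0: BR = Z, leader payoff 7.
- T1: BR = X, leader payoff 5.
- T2: BR = W, leader payoff 5.
- T3: BR = Z, leader payoff 1.
Maximizing over 7, 5, 5, 1, Country A chooses T0. Subgame-perfect outcome: (T0, Z) with payoffs (7, 10).
Now find the simultaneous Nash equilibrium.
Country A's best replies: V→T3; W→T2; X→T0; Y→T1; Z→T1.
Country B's best replies: T0→Z; T1→X; T2→W; T3→Z.
Only (T2, W) has each player best-responding; Nash payoffs (5, 5).
Country B earns 10 sequentially versus 5 at the Nash outcome: better off.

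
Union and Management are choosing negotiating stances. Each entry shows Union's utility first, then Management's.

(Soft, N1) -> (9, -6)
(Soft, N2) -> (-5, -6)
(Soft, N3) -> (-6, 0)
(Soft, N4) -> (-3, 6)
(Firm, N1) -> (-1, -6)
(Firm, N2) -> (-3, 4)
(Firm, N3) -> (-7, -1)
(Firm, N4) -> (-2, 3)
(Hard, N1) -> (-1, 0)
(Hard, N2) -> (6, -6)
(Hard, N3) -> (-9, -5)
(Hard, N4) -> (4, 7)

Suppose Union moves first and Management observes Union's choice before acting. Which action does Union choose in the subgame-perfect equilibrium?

Management best-responds to each possible Union move:
- Soft: BR = N4, leader payoff -3.
- Firm: BR = N2, leader payoff -3.
- Hard: BR = N4, leader payoff 4.
Union's induced payoffs are -3, -3, 4, so Union commits to Hard. Subgame-perfect outcome: (Hard, N4) with payoffs (4, 7).

Hard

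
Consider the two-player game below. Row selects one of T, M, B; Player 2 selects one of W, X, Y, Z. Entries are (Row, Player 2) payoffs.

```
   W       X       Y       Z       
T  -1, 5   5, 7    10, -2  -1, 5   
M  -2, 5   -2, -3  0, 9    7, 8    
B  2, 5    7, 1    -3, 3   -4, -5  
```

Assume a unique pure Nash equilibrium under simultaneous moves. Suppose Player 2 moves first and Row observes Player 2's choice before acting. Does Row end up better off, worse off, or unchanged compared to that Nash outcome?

better off

Backward induction with Player 2 moving first.
- W → Row plays B (best of -1, -2, 2); Player 2 gets 5.
- X → Row plays B (best of 5, -2, 7); Player 2 gets 1.
- Y → Row plays T (best of 10, 0, -3); Player 2 gets -2.
- Z → Row plays M (best of -1, 7, -4); Player 2 gets 8.
Among 5, 1, -2, 8, the best is 8 at Z. Subgame-perfect outcome: (M, Z) with payoffs (7, 8).
Under simultaneous play:
Row's best replies: W→B; X→B; Y→T; Z→M.
Player 2's best replies: T→X; M→Y; B→W.
The unique mutual best reply is (B, W), giving (2, 5).
Row earns 7 sequentially versus 2 at the Nash outcome: better off.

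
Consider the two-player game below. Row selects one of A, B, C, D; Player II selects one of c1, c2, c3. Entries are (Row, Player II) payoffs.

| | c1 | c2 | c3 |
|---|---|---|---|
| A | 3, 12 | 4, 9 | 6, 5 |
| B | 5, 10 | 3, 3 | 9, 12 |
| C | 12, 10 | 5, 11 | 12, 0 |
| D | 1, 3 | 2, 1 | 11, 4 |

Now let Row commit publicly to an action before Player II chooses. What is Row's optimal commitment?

D

Player II best-responds to each possible Row move:
- A: BR = c1, leader payoff 3.
- B: BR = c3, leader payoff 9.
- C: BR = c2, leader payoff 5.
- D: BR = c3, leader payoff 11.
Maximizing over 3, 9, 5, 11, Row chooses D. Subgame-perfect outcome: (D, c3) with payoffs (11, 4).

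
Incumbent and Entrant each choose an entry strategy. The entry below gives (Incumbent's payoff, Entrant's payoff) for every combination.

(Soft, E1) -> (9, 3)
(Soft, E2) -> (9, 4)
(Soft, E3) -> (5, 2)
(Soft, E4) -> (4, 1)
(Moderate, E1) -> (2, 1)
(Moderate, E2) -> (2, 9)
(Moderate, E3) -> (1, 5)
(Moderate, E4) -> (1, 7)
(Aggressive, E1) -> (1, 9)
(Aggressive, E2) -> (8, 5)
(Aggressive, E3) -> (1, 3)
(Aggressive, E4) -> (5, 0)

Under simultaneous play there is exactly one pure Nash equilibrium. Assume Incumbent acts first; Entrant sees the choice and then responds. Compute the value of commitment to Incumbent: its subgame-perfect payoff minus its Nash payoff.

0

Work backward from Entrant's decision.
- Soft: Entrant compares 3, 4, 2, 1 and picks E2; Incumbent would get 9.
- Moderate: Entrant compares 1, 9, 5, 7 and picks E2; Incumbent would get 2.
- Aggressive: Entrant compares 9, 5, 3, 0 and picks E1; Incumbent would get 1.
Incumbent's induced payoffs are 9, 2, 1, so Incumbent commits to Soft. Subgame-perfect outcome: (Soft, E2) with payoffs (9, 4).
Under simultaneous play:
Incumbent's best replies: E1→Soft; E2→Soft; E3→Soft; E4→Aggressive.
Entrant's best replies: Soft→E2; Moderate→E2; Aggressive→E1.
The unique mutual best reply is (Soft, E2), giving (9, 4).
Incumbent's commitment gain: 9 − 9 = 0.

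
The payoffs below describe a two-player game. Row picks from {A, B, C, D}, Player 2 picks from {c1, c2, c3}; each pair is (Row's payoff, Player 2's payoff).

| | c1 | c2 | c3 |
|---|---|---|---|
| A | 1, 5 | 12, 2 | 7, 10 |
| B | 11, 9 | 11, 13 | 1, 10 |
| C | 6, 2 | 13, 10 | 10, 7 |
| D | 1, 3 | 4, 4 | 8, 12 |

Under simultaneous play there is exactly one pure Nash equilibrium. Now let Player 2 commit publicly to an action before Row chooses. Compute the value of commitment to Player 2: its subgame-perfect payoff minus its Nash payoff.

0

Backward induction with Player 2 moving first.
- c1 → Row plays B (best of 1, 11, 6, 1); Player 2 gets 9.
- c2 → Row plays C (best of 12, 11, 13, 4); Player 2 gets 10.
- c3 → Row plays C (best of 7, 1, 10, 8); Player 2 gets 7.
Maximizing over 9, 10, 7, Player 2 chooses c2. Subgame-perfect outcome: (C, c2) with payoffs (13, 10).
Now find the simultaneous Nash equilibrium.
Row's best replies: c1→B; c2→C; c3→C.
Player 2's best replies: A→c3; B→c2; C→c2; D→c3.
Only (C, c2) has each player best-responding; Nash payoffs (13, 10).
Player 2's commitment gain: 10 − 10 = 0.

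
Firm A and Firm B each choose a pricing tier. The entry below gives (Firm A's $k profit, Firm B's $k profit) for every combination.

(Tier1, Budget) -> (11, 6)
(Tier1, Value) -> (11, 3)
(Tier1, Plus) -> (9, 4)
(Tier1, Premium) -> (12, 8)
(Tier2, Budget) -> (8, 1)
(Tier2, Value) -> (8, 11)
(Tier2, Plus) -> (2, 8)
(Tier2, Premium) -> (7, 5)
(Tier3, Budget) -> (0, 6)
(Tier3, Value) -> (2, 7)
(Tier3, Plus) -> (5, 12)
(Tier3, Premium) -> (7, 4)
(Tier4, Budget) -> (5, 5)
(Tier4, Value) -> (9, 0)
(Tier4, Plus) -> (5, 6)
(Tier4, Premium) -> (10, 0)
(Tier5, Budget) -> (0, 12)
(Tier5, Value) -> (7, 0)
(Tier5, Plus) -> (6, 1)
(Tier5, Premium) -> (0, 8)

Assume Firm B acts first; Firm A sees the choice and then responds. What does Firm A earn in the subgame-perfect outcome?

12

Firm A best-responds to each possible Firm B move:
- Budget → Firm A plays Tier1 (best of 11, 8, 0, 5, 0); Firm B gets 6.
- Value → Firm A plays Tier1 (best of 11, 8, 2, 9, 7); Firm B gets 3.
- Plus → Firm A plays Tier1 (best of 9, 2, 5, 5, 6); Firm B gets 4.
- Premium → Firm A plays Tier1 (best of 12, 7, 7, 10, 0); Firm B gets 8.
Firm B's induced payoffs are 6, 3, 4, 8, so Firm B commits to Premium. Subgame-perfect outcome: (Tier1, Premium) with payoffs (12, 8).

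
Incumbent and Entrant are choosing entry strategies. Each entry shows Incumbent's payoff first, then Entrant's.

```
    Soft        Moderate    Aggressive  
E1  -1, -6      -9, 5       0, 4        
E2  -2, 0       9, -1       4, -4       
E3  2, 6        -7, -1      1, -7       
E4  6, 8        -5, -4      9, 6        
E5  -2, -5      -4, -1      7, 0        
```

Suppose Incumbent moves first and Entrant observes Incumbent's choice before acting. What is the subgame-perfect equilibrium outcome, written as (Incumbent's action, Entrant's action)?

(E5, Aggressive)

Work backward from Entrant's decision.
- E1: Entrant compares -6, 5, 4 and picks Moderate; Incumbent would get -9.
- E2: Entrant compares 0, -1, -4 and picks Soft; Incumbent would get -2.
- E3: Entrant compares 6, -1, -7 and picks Soft; Incumbent would get 2.
- E4: Entrant compares 8, -4, 6 and picks Soft; Incumbent would get 6.
- E5: Entrant compares -5, -1, 0 and picks Aggressive; Incumbent would get 7.
Among -9, -2, 2, 6, 7, the best is 7 at E5. Subgame-perfect outcome: (E5, Aggressive) with payoffs (7, 0).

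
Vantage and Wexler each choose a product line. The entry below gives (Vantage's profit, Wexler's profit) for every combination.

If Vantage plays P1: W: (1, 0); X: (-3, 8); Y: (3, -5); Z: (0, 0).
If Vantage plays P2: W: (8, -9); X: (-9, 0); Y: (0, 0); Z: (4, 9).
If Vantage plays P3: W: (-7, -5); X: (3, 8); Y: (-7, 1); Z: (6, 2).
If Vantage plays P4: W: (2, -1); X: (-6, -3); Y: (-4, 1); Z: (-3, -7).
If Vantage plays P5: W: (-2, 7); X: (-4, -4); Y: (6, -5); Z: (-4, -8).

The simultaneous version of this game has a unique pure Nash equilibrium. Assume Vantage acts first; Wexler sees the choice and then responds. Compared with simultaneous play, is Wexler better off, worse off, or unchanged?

Wexler best-responds to each possible Vantage move:
- P1: BR = X, leader payoff -3.
- P2: BR = Z, leader payoff 4.
- P3: BR = X, leader payoff 3.
- P4: BR = Y, leader payoff -4.
- P5: BR = W, leader payoff -2.
Vantage's induced payoffs are -3, 4, 3, -4, -2, so Vantage commits to P2. Subgame-perfect outcome: (P2, Z) with payoffs (4, 9).
Now find the simultaneous Nash equilibrium.
Vantage's best replies: W→P2; X→P3; Y→P5; Z→P3.
Wexler's best replies: P1→X; P2→Z; P3→X; P4→Y; P5→W.
The unique mutual best reply is (P3, X), giving (3, 8).
Wexler earns 9 sequentially versus 8 at the Nash outcome: better off.

better off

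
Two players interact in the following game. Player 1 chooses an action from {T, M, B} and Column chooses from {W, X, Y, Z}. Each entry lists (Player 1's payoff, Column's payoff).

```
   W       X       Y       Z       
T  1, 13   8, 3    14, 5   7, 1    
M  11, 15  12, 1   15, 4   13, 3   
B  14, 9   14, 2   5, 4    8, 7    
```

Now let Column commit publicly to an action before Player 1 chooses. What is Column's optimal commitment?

W

Solve by backward induction (Column leads).
- W: BR = B, leader payoff 9.
- X: BR = B, leader payoff 2.
- Y: BR = M, leader payoff 4.
- Z: BR = M, leader payoff 3.
Maximizing over 9, 2, 4, 3, Column chooses W. Subgame-perfect outcome: (B, W) with payoffs (14, 9).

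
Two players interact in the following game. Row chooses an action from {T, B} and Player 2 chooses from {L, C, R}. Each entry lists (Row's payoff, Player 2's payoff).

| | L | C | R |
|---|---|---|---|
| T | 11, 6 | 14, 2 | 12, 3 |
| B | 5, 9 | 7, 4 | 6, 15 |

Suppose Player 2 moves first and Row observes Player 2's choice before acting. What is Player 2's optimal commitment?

L

Backward induction with Player 2 moving first.
- L → Row plays T (best of 11, 5); Player 2 gets 6.
- C → Row plays T (best of 14, 7); Player 2 gets 2.
- R → Row plays T (best of 12, 6); Player 2 gets 3.
Among 6, 2, 3, the best is 6 at L. Subgame-perfect outcome: (T, L) with payoffs (11, 6).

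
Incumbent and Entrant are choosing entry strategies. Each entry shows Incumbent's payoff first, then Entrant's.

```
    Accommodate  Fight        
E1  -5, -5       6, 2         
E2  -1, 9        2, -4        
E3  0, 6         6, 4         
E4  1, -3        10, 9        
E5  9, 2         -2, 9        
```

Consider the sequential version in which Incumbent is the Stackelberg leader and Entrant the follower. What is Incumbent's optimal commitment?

Backward induction with Incumbent moving first.
- E1: BR = Fight, leader payoff 6.
- E2: BR = Accommodate, leader payoff -1.
- E3: BR = Accommodate, leader payoff 0.
- E4: BR = Fight, leader payoff 10.
- E5: BR = Fight, leader payoff -2.
Among 6, -1, 0, 10, -2, the best is 10 at E4. Subgame-perfect outcome: (E4, Fight) with payoffs (10, 9).

E4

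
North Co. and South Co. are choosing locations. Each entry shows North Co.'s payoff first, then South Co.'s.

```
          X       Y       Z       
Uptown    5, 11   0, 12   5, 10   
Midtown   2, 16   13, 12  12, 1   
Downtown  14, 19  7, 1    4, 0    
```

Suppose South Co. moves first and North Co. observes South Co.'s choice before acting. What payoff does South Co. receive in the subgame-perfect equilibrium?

Solve by backward induction (South Co. leads).
- X: BR = Downtown, leader payoff 19.
- Y: BR = Midtown, leader payoff 12.
- Z: BR = Midtown, leader payoff 1.
Among 19, 12, 1, the best is 19 at X. Subgame-perfect outcome: (Downtown, X) with payoffs (14, 19).

19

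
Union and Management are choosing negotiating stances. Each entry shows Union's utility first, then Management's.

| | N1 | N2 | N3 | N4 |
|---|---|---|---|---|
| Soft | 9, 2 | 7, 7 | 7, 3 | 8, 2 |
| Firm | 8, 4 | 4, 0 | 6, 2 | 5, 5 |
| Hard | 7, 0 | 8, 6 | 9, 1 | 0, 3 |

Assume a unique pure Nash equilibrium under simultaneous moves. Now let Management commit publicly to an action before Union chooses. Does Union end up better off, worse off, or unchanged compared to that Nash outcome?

Union best-responds to each possible Management move:
- N1 → Union plays Soft (best of 9, 8, 7); Management gets 2.
- N2 → Union plays Hard (best of 7, 4, 8); Management gets 6.
- N3 → Union plays Hard (best of 7, 6, 9); Management gets 1.
- N4 → Union plays Soft (best of 8, 5, 0); Management gets 2.
Maximizing over 2, 6, 1, 2, Management chooses N2. Subgame-perfect outcome: (Hard, N2) with payoffs (8, 6).
Now find the simultaneous Nash equilibrium.
Union's best replies: N1→Soft; N2→Hard; N3→Hard; N4→Soft.
Management's best replies: Soft→N2; Firm→N4; Hard→N2.
The unique mutual best reply is (Hard, N2), giving (8, 6).
Union earns 8 sequentially versus 8 at the Nash outcome: unchanged.

unchanged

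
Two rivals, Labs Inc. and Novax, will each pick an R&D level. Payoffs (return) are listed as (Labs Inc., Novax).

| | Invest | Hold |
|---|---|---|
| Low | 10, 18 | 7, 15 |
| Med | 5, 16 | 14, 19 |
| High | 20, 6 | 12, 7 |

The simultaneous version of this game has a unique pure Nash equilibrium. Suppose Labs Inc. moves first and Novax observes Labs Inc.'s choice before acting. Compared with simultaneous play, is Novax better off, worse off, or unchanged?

Novax best-responds to each possible Labs Inc. move:
- Low: Novax compares 18, 15 and picks Invest; Labs Inc. would get 10.
- Med: Novax compares 16, 19 and picks Hold; Labs Inc. would get 14.
- High: Novax compares 6, 7 and picks Hold; Labs Inc. would get 12.
Among 10, 14, 12, the best is 14 at Med. Subgame-perfect outcome: (Med, Hold) with payoffs (14, 19).
Under simultaneous play:
Labs Inc.'s best replies: Invest→High; Hold→Med.
Novax's best replies: Low→Invest; Med→Hold; High→Hold.
Only (Med, Hold) has each player best-responding; Nash payoffs (14, 19).
Novax earns 19 sequentially versus 19 at the Nash outcome: unchanged.

unchanged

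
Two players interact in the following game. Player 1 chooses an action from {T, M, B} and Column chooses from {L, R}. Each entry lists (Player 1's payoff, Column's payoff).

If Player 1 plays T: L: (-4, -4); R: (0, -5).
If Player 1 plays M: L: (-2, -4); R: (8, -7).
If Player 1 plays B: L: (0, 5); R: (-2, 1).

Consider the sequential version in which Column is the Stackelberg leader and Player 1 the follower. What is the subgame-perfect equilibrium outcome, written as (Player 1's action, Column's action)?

Solve by backward induction (Column leads).
- L: Player 1 compares -4, -2, 0 and picks B; Column would get 5.
- R: Player 1 compares 0, 8, -2 and picks M; Column would get -7.
Maximizing over 5, -7, Column chooses L. Subgame-perfect outcome: (B, L) with payoffs (0, 5).

(B, L)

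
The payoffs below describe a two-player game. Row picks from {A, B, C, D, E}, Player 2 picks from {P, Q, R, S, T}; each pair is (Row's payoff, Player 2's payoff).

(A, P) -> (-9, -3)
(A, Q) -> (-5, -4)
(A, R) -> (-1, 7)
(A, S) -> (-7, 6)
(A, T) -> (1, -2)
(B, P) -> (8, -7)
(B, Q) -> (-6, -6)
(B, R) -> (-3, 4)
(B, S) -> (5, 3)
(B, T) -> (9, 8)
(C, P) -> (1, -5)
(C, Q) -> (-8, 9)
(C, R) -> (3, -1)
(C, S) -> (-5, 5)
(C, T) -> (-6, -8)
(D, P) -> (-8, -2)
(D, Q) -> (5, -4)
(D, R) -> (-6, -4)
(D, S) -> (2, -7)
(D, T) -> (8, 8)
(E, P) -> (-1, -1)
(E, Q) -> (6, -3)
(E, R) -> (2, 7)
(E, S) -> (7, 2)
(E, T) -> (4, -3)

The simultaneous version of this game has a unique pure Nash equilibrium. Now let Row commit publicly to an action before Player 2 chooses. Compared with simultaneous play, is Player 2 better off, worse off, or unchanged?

Player 2 best-responds to each possible Row move:
- A: BR = R, leader payoff -1.
- B: BR = T, leader payoff 9.
- C: BR = Q, leader payoff -8.
- D: BR = T, leader payoff 8.
- E: BR = R, leader payoff 2.
Maximizing over -1, 9, -8, 8, 2, Row chooses B. Subgame-perfect outcome: (B, T) with payoffs (9, 8).
Now find the simultaneous Nash equilibrium.
Row's best replies: P→B; Q→E; R→C; S→E; T→B.
Player 2's best replies: A→R; B→T; C→Q; D→T; E→R.
The unique mutual best reply is (B, T), giving (9, 8).
Player 2 earns 8 sequentially versus 8 at the Nash outcome: unchanged.

unchanged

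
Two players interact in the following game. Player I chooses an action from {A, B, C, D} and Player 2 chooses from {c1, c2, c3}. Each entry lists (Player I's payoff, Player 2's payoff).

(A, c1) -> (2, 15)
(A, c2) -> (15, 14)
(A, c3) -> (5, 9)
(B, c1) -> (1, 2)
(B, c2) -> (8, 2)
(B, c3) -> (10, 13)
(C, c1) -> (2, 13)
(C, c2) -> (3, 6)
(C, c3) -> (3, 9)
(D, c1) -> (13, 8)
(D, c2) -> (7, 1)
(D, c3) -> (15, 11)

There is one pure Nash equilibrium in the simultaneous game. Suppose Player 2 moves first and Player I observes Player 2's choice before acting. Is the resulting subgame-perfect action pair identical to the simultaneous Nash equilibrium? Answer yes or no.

Solve by backward induction (Player 2 leads).
- c1: Player I compares 2, 1, 2, 13 and picks D; Player 2 would get 8.
- c2: Player I compares 15, 8, 3, 7 and picks A; Player 2 would get 14.
- c3: Player I compares 5, 10, 3, 15 and picks D; Player 2 would get 11.
Maximizing over 8, 14, 11, Player 2 chooses c2. Subgame-perfect outcome: (A, c2) with payoffs (15, 14).
Now find the simultaneous Nash equilibrium.
Player I's best replies: c1→D; c2→A; c3→D.
Player 2's best replies: A→c1; B→c3; C→c1; D→c3.
Only (D, c3) has each player best-responding; Nash payoffs (15, 11).
Sequential outcome (A, c2) differs from the Nash profile (D, c3).

no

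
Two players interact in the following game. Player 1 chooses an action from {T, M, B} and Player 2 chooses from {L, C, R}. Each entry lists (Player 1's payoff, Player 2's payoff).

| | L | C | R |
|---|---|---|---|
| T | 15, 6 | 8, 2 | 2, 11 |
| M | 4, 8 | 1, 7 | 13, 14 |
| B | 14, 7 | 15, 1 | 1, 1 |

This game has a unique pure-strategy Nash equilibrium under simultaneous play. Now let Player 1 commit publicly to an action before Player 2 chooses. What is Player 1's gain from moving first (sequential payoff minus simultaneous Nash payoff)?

Backward induction with Player 1 moving first.
- T: BR = R, leader payoff 2.
- M: BR = R, leader payoff 13.
- B: BR = L, leader payoff 14.
Among 2, 13, 14, the best is 14 at B. Subgame-perfect outcome: (B, L) with payoffs (14, 7).
Under simultaneous play:
Player 1's best replies: L→T; C→B; R→M.
Player 2's best replies: T→R; M→R; B→L.
Only (M, R) has each player best-responding; Nash payoffs (13, 14).
Player 1's commitment gain: 14 − 13 = 1.

1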